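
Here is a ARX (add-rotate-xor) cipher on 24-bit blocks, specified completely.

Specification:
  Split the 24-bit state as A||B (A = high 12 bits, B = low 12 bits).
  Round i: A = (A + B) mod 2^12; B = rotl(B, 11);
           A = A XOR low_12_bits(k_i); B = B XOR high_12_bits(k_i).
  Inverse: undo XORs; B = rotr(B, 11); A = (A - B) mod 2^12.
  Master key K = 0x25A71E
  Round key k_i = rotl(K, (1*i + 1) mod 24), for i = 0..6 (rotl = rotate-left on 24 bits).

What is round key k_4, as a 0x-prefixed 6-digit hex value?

0xB4E3C4

K = 0x25A71E
k_0 = rotl(K, (1*0+1) mod 24) = rotl(K, 1) = 0x4B4E3C
k_1 = rotl(K, (1*1+1) mod 24) = rotl(K, 2) = 0x969C78
k_2 = rotl(K, (1*2+1) mod 24) = rotl(K, 3) = 0x2D38F1
k_3 = rotl(K, (1*3+1) mod 24) = rotl(K, 4) = 0x5A71E2
k_4 = rotl(K, (1*4+1) mod 24) = rotl(K, 5) = 0xB4E3C4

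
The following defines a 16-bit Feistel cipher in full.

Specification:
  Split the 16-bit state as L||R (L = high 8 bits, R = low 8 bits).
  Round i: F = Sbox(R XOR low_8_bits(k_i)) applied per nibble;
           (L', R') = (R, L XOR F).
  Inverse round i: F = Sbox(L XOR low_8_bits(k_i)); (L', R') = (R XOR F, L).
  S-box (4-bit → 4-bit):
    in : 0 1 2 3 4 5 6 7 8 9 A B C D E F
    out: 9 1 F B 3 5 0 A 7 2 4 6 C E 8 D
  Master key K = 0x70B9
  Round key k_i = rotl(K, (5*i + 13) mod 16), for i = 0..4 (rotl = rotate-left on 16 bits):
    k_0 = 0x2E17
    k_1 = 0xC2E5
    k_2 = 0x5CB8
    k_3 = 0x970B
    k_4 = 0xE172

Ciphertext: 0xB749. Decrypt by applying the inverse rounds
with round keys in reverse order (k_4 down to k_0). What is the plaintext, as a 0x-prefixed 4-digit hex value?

0x3901

s_0 = ciphertext = 0xB749
s_1 = InvRound(s_0, k_4) = 0x8CB7
s_2 = InvRound(s_1, k_3) = 0xCD8C
s_3 = InvRound(s_2, k_2) = 0x29CD
s_4 = InvRound(s_3, k_1) = 0x0129
s_5 = InvRound(s_4, k_0) = 0x3901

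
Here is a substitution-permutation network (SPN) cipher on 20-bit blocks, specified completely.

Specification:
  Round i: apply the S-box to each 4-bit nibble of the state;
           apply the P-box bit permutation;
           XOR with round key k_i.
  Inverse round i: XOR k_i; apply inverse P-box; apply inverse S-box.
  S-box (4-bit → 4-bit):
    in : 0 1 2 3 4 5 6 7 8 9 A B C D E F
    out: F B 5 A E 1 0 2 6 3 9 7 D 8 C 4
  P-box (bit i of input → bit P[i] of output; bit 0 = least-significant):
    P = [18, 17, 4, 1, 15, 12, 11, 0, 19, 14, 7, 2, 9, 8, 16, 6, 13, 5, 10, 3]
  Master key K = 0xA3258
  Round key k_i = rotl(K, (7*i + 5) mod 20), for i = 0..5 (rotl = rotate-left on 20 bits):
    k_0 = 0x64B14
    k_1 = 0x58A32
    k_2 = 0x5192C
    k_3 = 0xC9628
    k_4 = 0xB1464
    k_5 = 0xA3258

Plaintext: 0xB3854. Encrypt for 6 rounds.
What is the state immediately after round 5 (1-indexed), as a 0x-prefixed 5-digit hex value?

s_0 = plaintext = 0xB3854
s_1 = Round(s_0, k_0) = 0x4AEE6
s_2 = Round(s_1, k_1) = 0x584DF
s_3 = Round(s_2, k_2) = 0x478B9
s_4 = Round(s_3, k_3) = 0xA4B80
s_5 = Round(s_4, k_4) = 0x46DBE
s_6 = Round(s_5, k_5) = 0xAAE66

0x46DBE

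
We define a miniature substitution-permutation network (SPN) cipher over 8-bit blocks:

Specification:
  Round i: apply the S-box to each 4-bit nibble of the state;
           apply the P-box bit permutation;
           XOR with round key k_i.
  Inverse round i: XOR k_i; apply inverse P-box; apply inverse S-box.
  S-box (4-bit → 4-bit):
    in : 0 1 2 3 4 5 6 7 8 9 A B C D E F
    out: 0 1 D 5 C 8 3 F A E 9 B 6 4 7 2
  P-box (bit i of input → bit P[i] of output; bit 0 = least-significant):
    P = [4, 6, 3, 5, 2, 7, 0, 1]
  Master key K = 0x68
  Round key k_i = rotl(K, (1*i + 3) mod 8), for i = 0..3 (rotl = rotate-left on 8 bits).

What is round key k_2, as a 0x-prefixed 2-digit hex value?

0x0D

K = 0x68
k_0 = rotl(K, (1*0+3) mod 8) = rotl(K, 3) = 0x43
k_1 = rotl(K, (1*1+3) mod 8) = rotl(K, 4) = 0x86
k_2 = rotl(K, (1*2+3) mod 8) = rotl(K, 5) = 0x0D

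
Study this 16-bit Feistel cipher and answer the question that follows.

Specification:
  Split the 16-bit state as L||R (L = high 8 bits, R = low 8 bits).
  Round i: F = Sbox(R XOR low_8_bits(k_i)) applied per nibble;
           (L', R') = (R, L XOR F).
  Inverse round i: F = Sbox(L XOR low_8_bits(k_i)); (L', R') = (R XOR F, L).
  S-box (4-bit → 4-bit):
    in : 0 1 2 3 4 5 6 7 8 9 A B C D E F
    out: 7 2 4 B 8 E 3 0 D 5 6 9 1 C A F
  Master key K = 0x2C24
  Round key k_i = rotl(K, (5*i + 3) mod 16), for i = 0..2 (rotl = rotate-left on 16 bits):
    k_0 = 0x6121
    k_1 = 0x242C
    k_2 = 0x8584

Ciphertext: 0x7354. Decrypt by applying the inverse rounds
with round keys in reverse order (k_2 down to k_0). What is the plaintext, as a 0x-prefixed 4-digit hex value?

0x7BAE

s_0 = ciphertext = 0x7354
s_1 = InvRound(s_0, k_2) = 0xA473
s_2 = InvRound(s_1, k_1) = 0xAEA4
s_3 = InvRound(s_2, k_0) = 0x7BAE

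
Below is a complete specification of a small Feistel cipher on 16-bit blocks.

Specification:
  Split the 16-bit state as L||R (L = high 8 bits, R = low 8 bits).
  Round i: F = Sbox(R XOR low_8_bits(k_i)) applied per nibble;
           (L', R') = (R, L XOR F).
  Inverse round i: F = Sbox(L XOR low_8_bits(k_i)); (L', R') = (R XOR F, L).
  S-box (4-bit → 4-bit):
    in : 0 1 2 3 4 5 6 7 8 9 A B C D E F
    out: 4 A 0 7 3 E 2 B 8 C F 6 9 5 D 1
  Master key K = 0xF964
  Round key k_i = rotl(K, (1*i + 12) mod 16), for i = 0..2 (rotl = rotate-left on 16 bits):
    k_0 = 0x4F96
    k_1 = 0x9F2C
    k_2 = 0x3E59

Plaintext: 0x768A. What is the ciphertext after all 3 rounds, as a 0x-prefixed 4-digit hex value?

s_0 = plaintext = 0x768A
s_1 = Round(s_0, k_0) = 0x8ADF
s_2 = Round(s_1, k_1) = 0xDF9D
s_3 = Round(s_2, k_2) = 0x9D4C

0x9D4C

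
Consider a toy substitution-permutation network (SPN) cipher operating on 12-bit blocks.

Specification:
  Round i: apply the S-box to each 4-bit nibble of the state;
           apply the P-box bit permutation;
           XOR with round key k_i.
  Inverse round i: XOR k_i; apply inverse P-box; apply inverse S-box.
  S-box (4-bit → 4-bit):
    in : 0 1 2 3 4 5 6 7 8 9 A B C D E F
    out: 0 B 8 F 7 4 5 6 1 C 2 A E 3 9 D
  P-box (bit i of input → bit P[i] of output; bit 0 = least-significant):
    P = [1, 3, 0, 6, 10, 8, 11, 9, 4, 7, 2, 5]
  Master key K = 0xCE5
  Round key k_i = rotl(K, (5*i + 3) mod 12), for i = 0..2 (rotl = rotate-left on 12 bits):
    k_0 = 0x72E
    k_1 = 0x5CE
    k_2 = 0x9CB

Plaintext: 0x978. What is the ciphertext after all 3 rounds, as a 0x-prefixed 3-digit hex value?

0x786

s_0 = plaintext = 0x978
s_1 = Round(s_0, k_0) = 0xE08
s_2 = Round(s_1, k_1) = 0x5FC
s_3 = Round(s_2, k_2) = 0x786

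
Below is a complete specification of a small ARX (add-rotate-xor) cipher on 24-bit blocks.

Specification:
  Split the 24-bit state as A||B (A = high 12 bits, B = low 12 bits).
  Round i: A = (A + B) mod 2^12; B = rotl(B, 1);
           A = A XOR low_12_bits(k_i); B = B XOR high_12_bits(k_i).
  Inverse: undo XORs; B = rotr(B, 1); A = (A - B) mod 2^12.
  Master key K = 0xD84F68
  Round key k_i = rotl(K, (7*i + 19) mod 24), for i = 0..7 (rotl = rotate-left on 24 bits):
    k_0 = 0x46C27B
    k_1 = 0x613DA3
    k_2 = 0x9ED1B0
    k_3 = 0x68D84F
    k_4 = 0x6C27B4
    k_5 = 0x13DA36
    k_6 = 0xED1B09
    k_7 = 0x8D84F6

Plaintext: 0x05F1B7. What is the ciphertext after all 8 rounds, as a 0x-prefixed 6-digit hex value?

s_0 = plaintext = 0x05F1B7
s_1 = Round(s_0, k_0) = 0x06D702
s_2 = Round(s_1, k_1) = 0xACC817
s_3 = Round(s_2, k_2) = 0x3539C2
s_4 = Round(s_3, k_3) = 0x55A508
s_5 = Round(s_4, k_4) = 0xDD6CD2
s_6 = Round(s_5, k_5) = 0x09E898
s_7 = Round(s_6, k_6) = 0x23FFE0
s_8 = Round(s_7, k_7) = 0x6E9719

0x6E9719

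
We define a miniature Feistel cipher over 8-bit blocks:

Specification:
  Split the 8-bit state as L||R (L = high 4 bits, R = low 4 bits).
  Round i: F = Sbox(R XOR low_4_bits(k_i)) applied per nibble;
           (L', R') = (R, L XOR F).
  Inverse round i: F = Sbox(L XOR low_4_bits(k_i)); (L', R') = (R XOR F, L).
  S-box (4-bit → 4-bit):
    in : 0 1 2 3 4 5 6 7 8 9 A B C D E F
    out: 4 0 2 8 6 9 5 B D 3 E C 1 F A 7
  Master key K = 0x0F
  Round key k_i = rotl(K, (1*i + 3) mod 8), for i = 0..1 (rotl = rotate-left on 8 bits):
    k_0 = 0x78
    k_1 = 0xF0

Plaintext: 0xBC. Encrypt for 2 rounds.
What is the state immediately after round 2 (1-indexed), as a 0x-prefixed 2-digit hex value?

0xD3

s_0 = plaintext = 0xBC
s_1 = Round(s_0, k_0) = 0xCD
s_2 = Round(s_1, k_1) = 0xD3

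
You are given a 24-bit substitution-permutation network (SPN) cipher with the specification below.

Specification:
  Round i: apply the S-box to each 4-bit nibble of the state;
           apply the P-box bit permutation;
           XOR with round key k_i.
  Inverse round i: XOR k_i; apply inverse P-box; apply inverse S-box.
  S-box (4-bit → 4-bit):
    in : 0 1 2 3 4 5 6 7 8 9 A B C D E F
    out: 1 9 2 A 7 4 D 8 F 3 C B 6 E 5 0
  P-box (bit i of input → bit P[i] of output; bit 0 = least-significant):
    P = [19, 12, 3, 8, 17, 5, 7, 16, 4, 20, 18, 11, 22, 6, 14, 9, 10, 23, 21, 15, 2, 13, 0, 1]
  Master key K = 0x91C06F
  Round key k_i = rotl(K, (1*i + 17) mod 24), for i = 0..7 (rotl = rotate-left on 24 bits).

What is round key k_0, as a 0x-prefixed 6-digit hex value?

K = 0x91C06F
k_0 = rotl(K, (1*0+17) mod 24) = rotl(K, 17) = 0xDF2380

0xDF2380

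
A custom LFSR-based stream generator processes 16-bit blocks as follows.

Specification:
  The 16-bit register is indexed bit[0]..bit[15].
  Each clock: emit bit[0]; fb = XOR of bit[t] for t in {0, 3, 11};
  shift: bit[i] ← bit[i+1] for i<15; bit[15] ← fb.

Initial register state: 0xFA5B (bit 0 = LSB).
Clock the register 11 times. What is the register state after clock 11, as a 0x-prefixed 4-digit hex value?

reg_0 = 0xFA5B
clock 1: out=1, reg = 0xFD2D
clock 2: out=1, reg = 0xFE96
clock 3: out=0, reg = 0xFF4B
clock 4: out=1, reg = 0xFFA5
clock 5: out=1, reg = 0x7FD2
clock 6: out=0, reg = 0xBFE9
clock 7: out=1, reg = 0xDFF4
clock 8: out=0, reg = 0xEFFA
clock 9: out=0, reg = 0x77FD
clock 10: out=1, reg = 0x3BFE
clock 11: out=0, reg = 0x1DFF

0x1DFF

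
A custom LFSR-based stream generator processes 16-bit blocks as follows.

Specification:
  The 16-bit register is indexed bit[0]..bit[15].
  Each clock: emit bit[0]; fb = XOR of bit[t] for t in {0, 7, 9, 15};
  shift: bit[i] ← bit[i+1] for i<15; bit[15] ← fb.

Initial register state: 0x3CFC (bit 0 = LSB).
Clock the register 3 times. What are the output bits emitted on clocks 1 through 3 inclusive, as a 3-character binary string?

001

reg_0 = 0x3CFC
clock 1: out=0, reg = 0x9E7E
clock 2: out=0, reg = 0x4F3F
clock 3: out=1, reg = 0x279F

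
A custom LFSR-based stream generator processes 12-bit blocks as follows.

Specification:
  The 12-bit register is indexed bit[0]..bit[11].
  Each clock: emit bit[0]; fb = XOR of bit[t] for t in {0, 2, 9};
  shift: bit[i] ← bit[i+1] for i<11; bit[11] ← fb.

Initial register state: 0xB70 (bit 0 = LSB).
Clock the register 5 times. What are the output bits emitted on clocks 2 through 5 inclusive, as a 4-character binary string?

0001

reg_0 = 0xB70
clock 1: out=0, reg = 0xDB8
clock 2: out=0, reg = 0x6DC
clock 3: out=0, reg = 0x36E
clock 4: out=0, reg = 0x1B7
clock 5: out=1, reg = 0x0DB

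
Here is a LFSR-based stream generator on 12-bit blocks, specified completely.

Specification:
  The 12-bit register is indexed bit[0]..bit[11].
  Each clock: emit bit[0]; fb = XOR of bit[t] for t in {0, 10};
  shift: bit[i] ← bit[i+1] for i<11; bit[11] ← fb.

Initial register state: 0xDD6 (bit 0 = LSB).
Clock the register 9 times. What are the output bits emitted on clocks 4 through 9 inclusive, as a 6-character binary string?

reg_0 = 0xDD6
clock 1: out=0, reg = 0xEEB
clock 2: out=1, reg = 0x775
clock 3: out=1, reg = 0x3BA
clock 4: out=0, reg = 0x1DD
clock 5: out=1, reg = 0x8EE
clock 6: out=0, reg = 0x477
clock 7: out=1, reg = 0x23B
clock 8: out=1, reg = 0x91D
clock 9: out=1, reg = 0xC8E

010111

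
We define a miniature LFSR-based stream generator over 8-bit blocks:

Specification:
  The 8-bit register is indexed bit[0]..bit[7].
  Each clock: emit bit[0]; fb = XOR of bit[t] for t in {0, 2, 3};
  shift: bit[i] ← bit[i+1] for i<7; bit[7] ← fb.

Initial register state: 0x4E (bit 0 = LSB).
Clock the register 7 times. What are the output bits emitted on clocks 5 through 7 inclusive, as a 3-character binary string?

reg_0 = 0x4E
clock 1: out=0, reg = 0x27
clock 2: out=1, reg = 0x13
clock 3: out=1, reg = 0x89
clock 4: out=1, reg = 0x44
clock 5: out=0, reg = 0xA2
clock 6: out=0, reg = 0x51
clock 7: out=1, reg = 0xA8

001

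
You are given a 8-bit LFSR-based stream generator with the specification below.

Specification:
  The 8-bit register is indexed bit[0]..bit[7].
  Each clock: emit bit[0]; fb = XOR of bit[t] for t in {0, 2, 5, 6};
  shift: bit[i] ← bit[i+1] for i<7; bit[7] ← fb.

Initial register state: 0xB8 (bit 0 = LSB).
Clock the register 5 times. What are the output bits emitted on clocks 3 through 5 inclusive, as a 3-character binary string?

reg_0 = 0xB8
clock 1: out=0, reg = 0xDC
clock 2: out=0, reg = 0x6E
clock 3: out=0, reg = 0xB7
clock 4: out=1, reg = 0xDB
clock 5: out=1, reg = 0x6D

011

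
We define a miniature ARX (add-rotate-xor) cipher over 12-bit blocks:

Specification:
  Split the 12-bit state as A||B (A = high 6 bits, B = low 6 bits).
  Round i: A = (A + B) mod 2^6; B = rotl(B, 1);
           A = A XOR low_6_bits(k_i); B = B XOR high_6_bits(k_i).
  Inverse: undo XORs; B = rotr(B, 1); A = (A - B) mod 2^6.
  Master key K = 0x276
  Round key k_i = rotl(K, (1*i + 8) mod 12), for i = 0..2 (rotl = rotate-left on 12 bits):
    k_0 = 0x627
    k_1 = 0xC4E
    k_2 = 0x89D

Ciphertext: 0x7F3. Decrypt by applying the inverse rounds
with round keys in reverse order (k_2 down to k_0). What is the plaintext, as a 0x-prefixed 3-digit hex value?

s_0 = ciphertext = 0x7F3
s_1 = InvRound(s_0, k_2) = 0x6A8
s_2 = InvRound(s_1, k_1) = 0xA2C
s_3 = InvRound(s_2, k_0) = 0xD5A

0xD5A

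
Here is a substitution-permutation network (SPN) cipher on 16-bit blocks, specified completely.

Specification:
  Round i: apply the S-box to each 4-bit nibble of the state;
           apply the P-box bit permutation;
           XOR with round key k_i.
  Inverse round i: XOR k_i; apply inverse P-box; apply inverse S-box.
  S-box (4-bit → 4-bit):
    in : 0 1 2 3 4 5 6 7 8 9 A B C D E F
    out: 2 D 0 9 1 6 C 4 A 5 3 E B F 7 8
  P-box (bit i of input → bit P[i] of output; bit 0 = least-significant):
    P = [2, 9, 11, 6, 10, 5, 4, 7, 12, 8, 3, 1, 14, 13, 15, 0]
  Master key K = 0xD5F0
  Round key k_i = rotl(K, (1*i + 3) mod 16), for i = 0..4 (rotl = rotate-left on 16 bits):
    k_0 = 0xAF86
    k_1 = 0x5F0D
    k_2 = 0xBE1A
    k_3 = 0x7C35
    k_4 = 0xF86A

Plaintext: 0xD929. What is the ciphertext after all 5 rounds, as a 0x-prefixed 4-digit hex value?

s_0 = plaintext = 0xD929
s_1 = Round(s_0, k_0) = 0x578B
s_2 = Round(s_1, k_1) = 0xF5E5
s_3 = Round(s_2, k_2) = 0xB123
s_4 = Round(s_3, k_3) = 0xCC7A
s_5 = Round(s_4, k_4) = 0x8B7D

0x8B7D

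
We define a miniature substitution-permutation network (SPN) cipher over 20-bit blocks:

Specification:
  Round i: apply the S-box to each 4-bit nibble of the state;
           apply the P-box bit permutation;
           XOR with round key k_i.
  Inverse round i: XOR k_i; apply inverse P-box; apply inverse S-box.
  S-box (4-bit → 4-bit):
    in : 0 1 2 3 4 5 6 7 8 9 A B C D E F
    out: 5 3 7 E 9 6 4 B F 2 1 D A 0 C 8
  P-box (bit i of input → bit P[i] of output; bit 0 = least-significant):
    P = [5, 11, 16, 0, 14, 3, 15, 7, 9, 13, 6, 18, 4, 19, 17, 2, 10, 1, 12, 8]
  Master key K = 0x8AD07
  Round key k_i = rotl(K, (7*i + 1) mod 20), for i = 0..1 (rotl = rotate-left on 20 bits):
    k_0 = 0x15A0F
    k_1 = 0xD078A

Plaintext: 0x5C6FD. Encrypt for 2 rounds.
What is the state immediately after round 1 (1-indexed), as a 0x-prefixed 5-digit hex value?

s_0 = plaintext = 0x5C6FD
s_1 = Round(s_0, k_0) = 0x94AC9
s_2 = Round(s_1, k_1) = 0xD0D14

0x94AC9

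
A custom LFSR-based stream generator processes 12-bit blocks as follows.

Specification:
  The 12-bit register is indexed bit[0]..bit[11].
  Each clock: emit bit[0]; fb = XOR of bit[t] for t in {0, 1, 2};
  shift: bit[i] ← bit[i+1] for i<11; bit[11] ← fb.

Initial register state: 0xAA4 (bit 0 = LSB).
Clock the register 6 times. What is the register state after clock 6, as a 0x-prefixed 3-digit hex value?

0x7EA

reg_0 = 0xAA4
clock 1: out=0, reg = 0xD52
clock 2: out=0, reg = 0xEA9
clock 3: out=1, reg = 0xF54
clock 4: out=0, reg = 0xFAA
clock 5: out=0, reg = 0xFD5
clock 6: out=1, reg = 0x7EA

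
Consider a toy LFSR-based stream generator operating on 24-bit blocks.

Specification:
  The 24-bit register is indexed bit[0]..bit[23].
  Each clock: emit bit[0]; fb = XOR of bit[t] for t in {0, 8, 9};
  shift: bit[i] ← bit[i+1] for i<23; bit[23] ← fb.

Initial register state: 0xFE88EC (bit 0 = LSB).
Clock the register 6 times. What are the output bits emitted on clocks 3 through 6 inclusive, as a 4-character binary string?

reg_0 = 0xFE88EC
clock 1: out=0, reg = 0x7F4476
clock 2: out=0, reg = 0x3FA23B
clock 3: out=1, reg = 0x1FD11D
clock 4: out=1, reg = 0x0FE88E
clock 5: out=0, reg = 0x07F447
clock 6: out=1, reg = 0x83FA23

1101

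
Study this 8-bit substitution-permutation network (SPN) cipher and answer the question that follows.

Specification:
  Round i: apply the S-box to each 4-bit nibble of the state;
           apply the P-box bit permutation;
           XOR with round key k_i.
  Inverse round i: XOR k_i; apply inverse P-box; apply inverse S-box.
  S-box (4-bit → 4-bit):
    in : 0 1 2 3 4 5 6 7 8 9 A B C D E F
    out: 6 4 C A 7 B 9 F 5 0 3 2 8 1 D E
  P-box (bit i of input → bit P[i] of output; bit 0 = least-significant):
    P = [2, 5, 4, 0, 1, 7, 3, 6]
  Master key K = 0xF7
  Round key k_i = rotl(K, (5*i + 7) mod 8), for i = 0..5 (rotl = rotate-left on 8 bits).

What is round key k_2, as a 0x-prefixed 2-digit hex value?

0xEF

K = 0xF7
k_0 = rotl(K, (5*0+7) mod 8) = rotl(K, 7) = 0xFB
k_1 = rotl(K, (5*1+7) mod 8) = rotl(K, 4) = 0x7F
k_2 = rotl(K, (5*2+7) mod 8) = rotl(K, 1) = 0xEF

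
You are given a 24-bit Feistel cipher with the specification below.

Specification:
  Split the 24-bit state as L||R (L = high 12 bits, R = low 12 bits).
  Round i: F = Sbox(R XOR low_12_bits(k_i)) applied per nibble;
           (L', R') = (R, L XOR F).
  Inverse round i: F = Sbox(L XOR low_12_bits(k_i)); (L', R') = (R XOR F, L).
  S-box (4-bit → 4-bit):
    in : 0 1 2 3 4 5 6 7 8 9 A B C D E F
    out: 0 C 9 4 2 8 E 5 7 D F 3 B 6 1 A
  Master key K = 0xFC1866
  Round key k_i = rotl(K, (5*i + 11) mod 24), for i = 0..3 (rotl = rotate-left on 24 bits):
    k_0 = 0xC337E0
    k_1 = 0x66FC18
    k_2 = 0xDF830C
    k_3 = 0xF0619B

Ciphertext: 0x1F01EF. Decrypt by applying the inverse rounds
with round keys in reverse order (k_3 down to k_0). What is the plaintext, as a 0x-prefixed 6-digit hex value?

0xA5331B

s_0 = ciphertext = 0x1F01EF
s_1 = InvRound(s_0, k_3) = 0x10C1F0
s_2 = InvRound(s_1, k_2) = 0x8F010C
s_3 = InvRound(s_2, k_1) = 0x31B8F0
s_4 = InvRound(s_3, k_0) = 0xA5331B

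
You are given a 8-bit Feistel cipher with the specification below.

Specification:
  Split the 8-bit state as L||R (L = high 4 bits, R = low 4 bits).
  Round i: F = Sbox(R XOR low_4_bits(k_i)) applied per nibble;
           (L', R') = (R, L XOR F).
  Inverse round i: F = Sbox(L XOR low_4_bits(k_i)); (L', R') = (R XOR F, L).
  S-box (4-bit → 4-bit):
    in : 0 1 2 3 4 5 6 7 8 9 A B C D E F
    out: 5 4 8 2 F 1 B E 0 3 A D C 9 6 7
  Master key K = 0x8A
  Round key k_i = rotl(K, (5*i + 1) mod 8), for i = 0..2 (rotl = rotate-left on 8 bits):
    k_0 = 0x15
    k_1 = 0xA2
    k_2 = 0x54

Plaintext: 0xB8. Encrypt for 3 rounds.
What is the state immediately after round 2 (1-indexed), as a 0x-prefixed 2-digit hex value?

0x2D

s_0 = plaintext = 0xB8
s_1 = Round(s_0, k_0) = 0x82
s_2 = Round(s_1, k_1) = 0x2D
s_3 = Round(s_2, k_2) = 0xD1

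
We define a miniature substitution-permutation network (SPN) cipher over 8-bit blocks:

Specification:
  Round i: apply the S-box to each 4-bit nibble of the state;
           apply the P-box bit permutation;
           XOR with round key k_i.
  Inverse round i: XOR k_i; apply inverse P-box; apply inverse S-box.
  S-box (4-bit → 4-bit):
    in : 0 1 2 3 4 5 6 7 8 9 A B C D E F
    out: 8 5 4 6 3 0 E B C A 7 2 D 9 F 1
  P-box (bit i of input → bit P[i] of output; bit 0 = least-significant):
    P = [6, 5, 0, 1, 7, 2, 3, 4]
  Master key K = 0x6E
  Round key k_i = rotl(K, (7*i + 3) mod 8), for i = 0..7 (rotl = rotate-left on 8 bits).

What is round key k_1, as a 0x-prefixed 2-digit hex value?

K = 0x6E
k_0 = rotl(K, (7*0+3) mod 8) = rotl(K, 3) = 0x73
k_1 = rotl(K, (7*1+3) mod 8) = rotl(K, 2) = 0xB9

0xB9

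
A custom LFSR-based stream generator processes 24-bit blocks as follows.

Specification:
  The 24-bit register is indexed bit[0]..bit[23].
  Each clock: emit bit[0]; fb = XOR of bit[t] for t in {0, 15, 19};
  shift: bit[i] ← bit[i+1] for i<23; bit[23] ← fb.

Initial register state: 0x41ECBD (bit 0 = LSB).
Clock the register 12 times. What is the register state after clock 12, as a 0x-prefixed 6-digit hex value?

reg_0 = 0x41ECBD
clock 1: out=1, reg = 0x20F65E
clock 2: out=0, reg = 0x907B2F
clock 3: out=1, reg = 0xC83D97
clock 4: out=1, reg = 0x641ECB
clock 5: out=1, reg = 0xB20F65
clock 6: out=1, reg = 0xD907B2
clock 7: out=0, reg = 0xEC83D9
clock 8: out=1, reg = 0xF641EC
clock 9: out=0, reg = 0x7B20F6
clock 10: out=0, reg = 0xBD907B
clock 11: out=1, reg = 0xDEC83D
clock 12: out=1, reg = 0xEF641E

0xEF641E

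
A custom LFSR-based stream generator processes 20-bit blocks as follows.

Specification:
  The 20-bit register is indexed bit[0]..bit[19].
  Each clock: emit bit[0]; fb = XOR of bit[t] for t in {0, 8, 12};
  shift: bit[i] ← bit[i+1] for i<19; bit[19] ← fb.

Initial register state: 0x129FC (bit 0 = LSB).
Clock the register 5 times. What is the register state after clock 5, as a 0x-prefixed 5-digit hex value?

0x3894F

reg_0 = 0x129FC
clock 1: out=0, reg = 0x894FE
clock 2: out=0, reg = 0xC4A7F
clock 3: out=1, reg = 0xE253F
clock 4: out=1, reg = 0x7129F
clock 5: out=1, reg = 0x3894F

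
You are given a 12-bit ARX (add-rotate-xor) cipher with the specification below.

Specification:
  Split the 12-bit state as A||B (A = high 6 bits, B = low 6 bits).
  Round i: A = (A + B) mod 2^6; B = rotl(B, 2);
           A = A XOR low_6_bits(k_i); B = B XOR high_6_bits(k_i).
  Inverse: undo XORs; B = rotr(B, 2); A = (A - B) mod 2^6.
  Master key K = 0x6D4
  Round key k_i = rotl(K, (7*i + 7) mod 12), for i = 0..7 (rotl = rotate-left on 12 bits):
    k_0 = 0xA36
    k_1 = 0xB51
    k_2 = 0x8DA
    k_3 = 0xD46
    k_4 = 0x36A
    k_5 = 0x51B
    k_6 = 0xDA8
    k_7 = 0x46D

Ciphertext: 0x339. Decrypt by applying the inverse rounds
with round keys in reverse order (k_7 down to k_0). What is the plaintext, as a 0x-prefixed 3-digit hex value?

s_0 = ciphertext = 0x339
s_1 = InvRound(s_0, k_7) = 0x5CA
s_2 = InvRound(s_1, k_6) = 0xC0F
s_3 = InvRound(s_2, k_5) = 0xD76
s_4 = InvRound(s_3, k_4) = 0x87E
s_5 = InvRound(s_4, k_3) = 0xD72
s_6 = InvRound(s_5, k_2) = 0x6D4
s_7 = InvRound(s_6, k_1) = 0xB1E
s_8 = InvRound(s_7, k_0) = 0xB6D

0xB6D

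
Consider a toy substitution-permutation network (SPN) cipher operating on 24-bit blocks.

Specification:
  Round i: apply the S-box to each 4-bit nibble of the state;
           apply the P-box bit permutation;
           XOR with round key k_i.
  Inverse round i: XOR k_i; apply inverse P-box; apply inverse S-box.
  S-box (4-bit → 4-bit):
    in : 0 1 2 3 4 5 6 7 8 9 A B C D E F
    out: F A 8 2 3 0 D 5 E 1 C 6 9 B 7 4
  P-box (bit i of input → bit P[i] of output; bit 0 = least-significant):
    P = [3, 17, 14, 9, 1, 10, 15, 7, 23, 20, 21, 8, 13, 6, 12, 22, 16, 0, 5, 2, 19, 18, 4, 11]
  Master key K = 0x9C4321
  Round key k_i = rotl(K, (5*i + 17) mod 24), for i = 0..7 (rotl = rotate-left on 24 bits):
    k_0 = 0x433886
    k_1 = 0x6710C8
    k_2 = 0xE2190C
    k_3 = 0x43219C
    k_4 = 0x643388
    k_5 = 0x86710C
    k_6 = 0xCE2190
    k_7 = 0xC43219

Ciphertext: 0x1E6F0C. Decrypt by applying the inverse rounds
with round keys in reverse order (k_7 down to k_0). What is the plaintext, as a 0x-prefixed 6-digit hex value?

0xE22931

s_0 = ciphertext = 0x1E6F0C
s_1 = InvRound(s_0, k_7) = 0x61AD3B
s_2 = InvRound(s_1, k_6) = 0xDE5704
s_3 = InvRound(s_2, k_5) = 0x95C33C
s_4 = InvRound(s_3, k_4) = 0xF66EAF
s_5 = InvRound(s_4, k_3) = 0x8E504A
s_6 = InvRound(s_5, k_2) = 0xD21A9F
s_7 = InvRound(s_6, k_1) = 0x8D3E92
s_8 = InvRound(s_7, k_0) = 0xE22931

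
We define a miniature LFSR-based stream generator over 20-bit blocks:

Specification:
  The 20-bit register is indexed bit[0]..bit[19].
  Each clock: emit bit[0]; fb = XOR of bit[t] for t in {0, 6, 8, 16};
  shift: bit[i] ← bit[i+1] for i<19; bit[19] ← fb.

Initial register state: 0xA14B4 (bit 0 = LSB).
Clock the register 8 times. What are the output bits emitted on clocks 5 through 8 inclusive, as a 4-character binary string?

1101

reg_0 = 0xA14B4
clock 1: out=0, reg = 0x50A5A
clock 2: out=0, reg = 0x2852D
clock 3: out=1, reg = 0x14296
clock 4: out=0, reg = 0x8A14B
clock 5: out=1, reg = 0xC50A5
clock 6: out=1, reg = 0xE2852
clock 7: out=0, reg = 0xF1429
clock 8: out=1, reg = 0x78A14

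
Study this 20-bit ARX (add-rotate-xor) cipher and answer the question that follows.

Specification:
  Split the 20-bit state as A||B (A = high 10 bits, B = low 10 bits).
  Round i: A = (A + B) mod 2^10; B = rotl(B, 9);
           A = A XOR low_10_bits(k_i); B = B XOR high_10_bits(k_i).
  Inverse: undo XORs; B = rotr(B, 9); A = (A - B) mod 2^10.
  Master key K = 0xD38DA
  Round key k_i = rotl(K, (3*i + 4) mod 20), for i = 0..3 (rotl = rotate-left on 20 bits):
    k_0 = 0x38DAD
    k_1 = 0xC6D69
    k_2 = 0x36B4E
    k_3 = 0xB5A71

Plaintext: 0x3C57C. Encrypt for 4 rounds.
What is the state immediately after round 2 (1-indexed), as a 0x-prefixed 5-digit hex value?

0x5D135

s_0 = plaintext = 0x3C57C
s_1 = Round(s_0, k_0) = 0xF005D
s_2 = Round(s_1, k_1) = 0x5D135
s_3 = Round(s_2, k_2) = 0x79E40
s_4 = Round(s_3, k_3) = 0x95BF6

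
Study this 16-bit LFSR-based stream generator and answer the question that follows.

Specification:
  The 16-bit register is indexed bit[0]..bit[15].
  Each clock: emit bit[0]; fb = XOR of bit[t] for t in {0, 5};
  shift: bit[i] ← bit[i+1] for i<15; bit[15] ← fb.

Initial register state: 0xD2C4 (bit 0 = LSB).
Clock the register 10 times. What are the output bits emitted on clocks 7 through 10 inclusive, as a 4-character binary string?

reg_0 = 0xD2C4
clock 1: out=0, reg = 0x6962
clock 2: out=0, reg = 0xB4B1
clock 3: out=1, reg = 0x5A58
clock 4: out=0, reg = 0x2D2C
clock 5: out=0, reg = 0x9696
clock 6: out=0, reg = 0x4B4B
clock 7: out=1, reg = 0xA5A5
clock 8: out=1, reg = 0x52D2
clock 9: out=0, reg = 0x2969
clock 10: out=1, reg = 0x14B4

1101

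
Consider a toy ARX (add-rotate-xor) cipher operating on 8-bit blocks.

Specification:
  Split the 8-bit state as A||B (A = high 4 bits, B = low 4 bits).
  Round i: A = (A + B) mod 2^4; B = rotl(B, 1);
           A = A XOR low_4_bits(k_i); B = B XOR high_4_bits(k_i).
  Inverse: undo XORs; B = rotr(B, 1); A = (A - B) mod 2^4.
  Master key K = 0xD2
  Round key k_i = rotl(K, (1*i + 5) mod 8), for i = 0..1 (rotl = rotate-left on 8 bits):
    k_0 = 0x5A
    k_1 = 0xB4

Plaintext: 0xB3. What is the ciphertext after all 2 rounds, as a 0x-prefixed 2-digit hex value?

0x3D

s_0 = plaintext = 0xB3
s_1 = Round(s_0, k_0) = 0x43
s_2 = Round(s_1, k_1) = 0x3D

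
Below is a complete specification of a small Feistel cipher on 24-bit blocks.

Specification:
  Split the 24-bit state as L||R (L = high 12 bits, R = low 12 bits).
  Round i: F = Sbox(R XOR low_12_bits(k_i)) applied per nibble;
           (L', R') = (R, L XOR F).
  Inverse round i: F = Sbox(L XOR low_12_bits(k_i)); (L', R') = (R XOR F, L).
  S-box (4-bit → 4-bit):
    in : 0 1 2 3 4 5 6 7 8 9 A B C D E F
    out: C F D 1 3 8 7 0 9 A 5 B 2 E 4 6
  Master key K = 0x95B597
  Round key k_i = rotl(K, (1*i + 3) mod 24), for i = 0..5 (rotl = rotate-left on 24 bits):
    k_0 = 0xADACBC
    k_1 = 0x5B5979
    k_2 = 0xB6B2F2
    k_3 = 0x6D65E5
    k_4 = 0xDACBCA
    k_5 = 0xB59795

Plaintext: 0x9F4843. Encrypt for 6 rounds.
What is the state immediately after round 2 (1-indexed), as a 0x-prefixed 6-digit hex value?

0xA92908

s_0 = plaintext = 0x9F4843
s_1 = Round(s_0, k_0) = 0x843A92
s_2 = Round(s_1, k_1) = 0xA92908
s_3 = Round(s_2, k_2) = 0x9081F7
s_4 = Round(s_3, k_3) = 0x1F7AF5
s_5 = Round(s_4, k_4) = 0xAF5EE1
s_6 = Round(s_5, k_5) = 0xEE10F6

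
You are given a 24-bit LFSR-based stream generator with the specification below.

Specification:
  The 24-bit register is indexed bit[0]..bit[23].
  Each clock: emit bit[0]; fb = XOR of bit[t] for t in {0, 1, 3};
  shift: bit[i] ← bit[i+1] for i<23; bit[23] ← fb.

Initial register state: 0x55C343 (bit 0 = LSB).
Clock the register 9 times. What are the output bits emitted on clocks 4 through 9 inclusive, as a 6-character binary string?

reg_0 = 0x55C343
clock 1: out=1, reg = 0x2AE1A1
clock 2: out=1, reg = 0x9570D0
clock 3: out=0, reg = 0x4AB868
clock 4: out=0, reg = 0xA55C34
clock 5: out=0, reg = 0x52AE1A
clock 6: out=0, reg = 0x29570D
clock 7: out=1, reg = 0x14AB86
clock 8: out=0, reg = 0x8A55C3
clock 9: out=1, reg = 0x452AE1

000101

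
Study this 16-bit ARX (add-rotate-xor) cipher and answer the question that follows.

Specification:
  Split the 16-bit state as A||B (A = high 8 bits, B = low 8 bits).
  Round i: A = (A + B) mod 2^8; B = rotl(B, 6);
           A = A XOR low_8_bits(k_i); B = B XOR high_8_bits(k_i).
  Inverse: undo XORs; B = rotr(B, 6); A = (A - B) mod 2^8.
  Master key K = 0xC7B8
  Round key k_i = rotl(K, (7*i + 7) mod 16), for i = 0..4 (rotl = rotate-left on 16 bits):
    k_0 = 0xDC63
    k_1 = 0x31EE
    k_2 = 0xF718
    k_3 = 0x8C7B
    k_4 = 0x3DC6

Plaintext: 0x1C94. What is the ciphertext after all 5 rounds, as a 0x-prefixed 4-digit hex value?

s_0 = plaintext = 0x1C94
s_1 = Round(s_0, k_0) = 0xD3F9
s_2 = Round(s_1, k_1) = 0x224F
s_3 = Round(s_2, k_2) = 0x6924
s_4 = Round(s_3, k_3) = 0xF685
s_5 = Round(s_4, k_4) = 0xBD5C

0xBD5C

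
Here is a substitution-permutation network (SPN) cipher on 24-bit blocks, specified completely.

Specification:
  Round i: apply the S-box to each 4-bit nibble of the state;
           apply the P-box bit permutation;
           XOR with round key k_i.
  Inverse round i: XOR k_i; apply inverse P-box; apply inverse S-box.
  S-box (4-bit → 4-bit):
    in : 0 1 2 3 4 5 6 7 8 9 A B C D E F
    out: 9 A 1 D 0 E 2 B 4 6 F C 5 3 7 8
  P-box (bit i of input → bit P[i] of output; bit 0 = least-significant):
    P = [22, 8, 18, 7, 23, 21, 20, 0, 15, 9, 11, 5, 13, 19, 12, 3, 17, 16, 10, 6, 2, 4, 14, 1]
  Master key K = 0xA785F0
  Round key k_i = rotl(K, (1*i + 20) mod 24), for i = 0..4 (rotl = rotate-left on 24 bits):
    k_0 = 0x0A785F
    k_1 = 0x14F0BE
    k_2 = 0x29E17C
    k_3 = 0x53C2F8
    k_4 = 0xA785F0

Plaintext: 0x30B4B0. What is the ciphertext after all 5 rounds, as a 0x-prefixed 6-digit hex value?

s_0 = plaintext = 0x30B4B0
s_1 = Round(s_0, k_0) = 0x582890
s_2 = Round(s_1, k_1) = 0x649C2C
s_3 = Round(s_2, k_2) = 0xE5796C
s_4 = Round(s_3, k_3) = 0x3EACA4
s_5 = Round(s_4, k_4) = 0x1C79FF

0x1C79FF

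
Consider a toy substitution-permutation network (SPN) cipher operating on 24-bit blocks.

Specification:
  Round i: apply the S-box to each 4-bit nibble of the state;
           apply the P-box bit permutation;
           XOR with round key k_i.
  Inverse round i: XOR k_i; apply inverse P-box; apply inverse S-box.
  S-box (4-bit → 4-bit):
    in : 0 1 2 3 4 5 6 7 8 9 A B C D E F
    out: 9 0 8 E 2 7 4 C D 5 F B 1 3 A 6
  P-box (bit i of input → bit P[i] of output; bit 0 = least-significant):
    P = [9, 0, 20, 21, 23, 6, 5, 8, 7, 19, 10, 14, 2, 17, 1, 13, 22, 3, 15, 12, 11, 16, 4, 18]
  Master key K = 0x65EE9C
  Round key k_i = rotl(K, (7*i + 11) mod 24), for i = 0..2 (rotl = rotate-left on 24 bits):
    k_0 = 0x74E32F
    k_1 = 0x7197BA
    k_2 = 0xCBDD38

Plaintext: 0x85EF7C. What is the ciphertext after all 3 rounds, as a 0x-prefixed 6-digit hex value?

0xEF303C

s_0 = plaintext = 0x85EF7C
s_1 = Round(s_0, k_0) = 0x3A4C17
s_2 = Round(s_1, k_1) = 0x060722
s_3 = Round(s_2, k_2) = 0xEF303C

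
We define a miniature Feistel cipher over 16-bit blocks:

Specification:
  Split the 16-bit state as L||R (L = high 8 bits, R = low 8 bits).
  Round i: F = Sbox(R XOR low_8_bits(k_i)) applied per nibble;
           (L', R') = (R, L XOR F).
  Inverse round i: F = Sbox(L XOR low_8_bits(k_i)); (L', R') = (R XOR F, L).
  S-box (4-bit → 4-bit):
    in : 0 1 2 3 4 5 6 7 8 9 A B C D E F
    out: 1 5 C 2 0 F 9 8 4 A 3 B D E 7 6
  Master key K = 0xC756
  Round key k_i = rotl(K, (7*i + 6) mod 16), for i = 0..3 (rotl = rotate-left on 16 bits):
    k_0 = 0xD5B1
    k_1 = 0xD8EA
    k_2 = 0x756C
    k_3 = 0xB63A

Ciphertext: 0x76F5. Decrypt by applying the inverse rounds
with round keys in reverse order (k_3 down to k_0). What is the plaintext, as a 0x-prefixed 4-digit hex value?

0x46D5

s_0 = ciphertext = 0x76F5
s_1 = InvRound(s_0, k_3) = 0xF876
s_2 = InvRound(s_1, k_2) = 0xD6F8
s_3 = InvRound(s_2, k_1) = 0xD5D6
s_4 = InvRound(s_3, k_0) = 0x46D5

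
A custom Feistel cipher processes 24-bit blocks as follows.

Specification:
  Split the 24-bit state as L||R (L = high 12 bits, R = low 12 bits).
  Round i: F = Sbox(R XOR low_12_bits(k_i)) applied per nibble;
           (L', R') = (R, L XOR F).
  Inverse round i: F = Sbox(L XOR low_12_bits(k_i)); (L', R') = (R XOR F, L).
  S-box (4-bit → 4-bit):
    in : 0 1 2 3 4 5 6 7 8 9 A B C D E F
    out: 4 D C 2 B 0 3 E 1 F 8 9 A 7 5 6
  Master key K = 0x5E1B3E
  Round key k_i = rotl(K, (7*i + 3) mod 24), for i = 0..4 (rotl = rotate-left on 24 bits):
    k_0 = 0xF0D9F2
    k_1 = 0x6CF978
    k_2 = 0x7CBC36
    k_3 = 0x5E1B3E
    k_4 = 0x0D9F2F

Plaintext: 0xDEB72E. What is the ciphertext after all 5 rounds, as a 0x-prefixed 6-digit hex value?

s_0 = plaintext = 0xDEB72E
s_1 = Round(s_0, k_0) = 0x72E891
s_2 = Round(s_1, k_1) = 0x891A71
s_3 = Round(s_2, k_2) = 0xA71B2F
s_4 = Round(s_3, k_3) = 0xB2FEAC
s_5 = Round(s_4, k_4) = 0xEAC63D

0xEAC63D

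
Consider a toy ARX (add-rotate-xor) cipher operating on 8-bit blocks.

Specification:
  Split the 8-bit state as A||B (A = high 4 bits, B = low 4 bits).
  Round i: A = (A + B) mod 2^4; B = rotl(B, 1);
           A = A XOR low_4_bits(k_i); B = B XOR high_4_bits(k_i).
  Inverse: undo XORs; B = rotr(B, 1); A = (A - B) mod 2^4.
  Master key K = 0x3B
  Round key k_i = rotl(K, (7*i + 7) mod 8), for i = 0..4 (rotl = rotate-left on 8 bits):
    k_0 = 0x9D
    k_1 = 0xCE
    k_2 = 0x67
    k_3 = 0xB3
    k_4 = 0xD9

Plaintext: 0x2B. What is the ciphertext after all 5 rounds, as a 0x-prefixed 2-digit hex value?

0x5B

s_0 = plaintext = 0x2B
s_1 = Round(s_0, k_0) = 0x0E
s_2 = Round(s_1, k_1) = 0x01
s_3 = Round(s_2, k_2) = 0x64
s_4 = Round(s_3, k_3) = 0x93
s_5 = Round(s_4, k_4) = 0x5B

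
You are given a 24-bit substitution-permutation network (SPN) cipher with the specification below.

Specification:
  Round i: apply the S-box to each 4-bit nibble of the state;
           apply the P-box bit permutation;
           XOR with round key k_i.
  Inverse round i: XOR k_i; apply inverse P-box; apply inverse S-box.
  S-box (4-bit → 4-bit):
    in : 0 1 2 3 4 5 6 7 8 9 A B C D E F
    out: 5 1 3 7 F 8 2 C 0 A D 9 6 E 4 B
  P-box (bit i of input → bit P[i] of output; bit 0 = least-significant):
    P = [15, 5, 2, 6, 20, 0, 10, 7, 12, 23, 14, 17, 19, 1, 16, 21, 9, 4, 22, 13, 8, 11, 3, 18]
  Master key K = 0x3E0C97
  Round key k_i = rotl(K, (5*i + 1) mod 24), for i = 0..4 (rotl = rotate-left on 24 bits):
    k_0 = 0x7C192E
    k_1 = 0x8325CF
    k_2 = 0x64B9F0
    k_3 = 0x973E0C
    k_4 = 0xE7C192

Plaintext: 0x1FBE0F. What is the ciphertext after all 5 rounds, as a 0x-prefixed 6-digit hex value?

0xE10A12

s_0 = plaintext = 0x1FBE0F
s_1 = Round(s_0, k_0) = 0x44FE5E
s_2 = Round(s_1, k_1) = 0xEF4E51
s_3 = Round(s_2, k_2) = 0x4D5B6A
s_4 = Round(s_3, k_3) = 0xF18751
s_5 = Round(s_4, k_4) = 0xE10A12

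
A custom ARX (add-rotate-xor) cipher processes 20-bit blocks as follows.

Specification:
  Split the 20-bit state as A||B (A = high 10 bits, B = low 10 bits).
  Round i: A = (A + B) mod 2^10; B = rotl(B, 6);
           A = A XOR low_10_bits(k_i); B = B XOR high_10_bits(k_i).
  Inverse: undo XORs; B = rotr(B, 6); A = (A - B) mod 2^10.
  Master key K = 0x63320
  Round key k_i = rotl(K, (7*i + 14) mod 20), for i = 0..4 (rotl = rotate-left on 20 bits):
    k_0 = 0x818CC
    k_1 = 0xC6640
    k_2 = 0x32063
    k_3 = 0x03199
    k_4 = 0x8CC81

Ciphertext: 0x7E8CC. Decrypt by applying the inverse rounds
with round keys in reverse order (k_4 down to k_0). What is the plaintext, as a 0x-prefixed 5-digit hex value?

s_0 = ciphertext = 0x7E8CC
s_1 = InvRound(s_0, k_4) = 0x603FB
s_2 = InvRound(s_1, k_3) = 0x26B7F
s_3 = InvRound(s_2, k_2) = 0x5EF7E
s_4 = InvRound(s_3, k_1) = 0x32A71
s_5 = InvRound(s_4, k_0) = 0x25771

0x25771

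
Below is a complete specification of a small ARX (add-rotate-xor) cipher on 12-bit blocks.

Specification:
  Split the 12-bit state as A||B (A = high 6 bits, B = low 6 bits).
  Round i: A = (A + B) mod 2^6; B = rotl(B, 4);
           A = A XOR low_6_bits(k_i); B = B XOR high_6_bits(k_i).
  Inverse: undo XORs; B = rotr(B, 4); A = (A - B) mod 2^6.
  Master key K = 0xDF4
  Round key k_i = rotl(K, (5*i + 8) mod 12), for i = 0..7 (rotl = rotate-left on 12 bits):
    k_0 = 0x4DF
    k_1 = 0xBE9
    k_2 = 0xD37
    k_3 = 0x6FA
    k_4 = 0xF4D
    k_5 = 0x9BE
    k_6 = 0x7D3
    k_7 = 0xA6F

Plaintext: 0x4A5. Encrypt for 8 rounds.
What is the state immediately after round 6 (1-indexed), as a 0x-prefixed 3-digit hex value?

0x5B3

s_0 = plaintext = 0x4A5
s_1 = Round(s_0, k_0) = 0xA0A
s_2 = Round(s_1, k_1) = 0x6CD
s_3 = Round(s_2, k_2) = 0x7E7
s_4 = Round(s_3, k_3) = 0xF22
s_5 = Round(s_4, k_4) = 0x4D5
s_6 = Round(s_5, k_5) = 0x5B3
s_7 = Round(s_6, k_6) = 0x6A3
s_8 = Round(s_7, k_7) = 0x491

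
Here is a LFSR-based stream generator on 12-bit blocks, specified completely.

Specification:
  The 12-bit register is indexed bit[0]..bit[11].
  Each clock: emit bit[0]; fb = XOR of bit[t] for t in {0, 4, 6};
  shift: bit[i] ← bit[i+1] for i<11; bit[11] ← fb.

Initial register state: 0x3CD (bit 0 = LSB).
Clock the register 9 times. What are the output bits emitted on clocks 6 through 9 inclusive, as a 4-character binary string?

0111

reg_0 = 0x3CD
clock 1: out=1, reg = 0x1E6
clock 2: out=0, reg = 0x8F3
clock 3: out=1, reg = 0xC79
clock 4: out=1, reg = 0xE3C
clock 5: out=0, reg = 0xF1E
clock 6: out=0, reg = 0xF8F
clock 7: out=1, reg = 0xFC7
clock 8: out=1, reg = 0x7E3
clock 9: out=1, reg = 0x3F1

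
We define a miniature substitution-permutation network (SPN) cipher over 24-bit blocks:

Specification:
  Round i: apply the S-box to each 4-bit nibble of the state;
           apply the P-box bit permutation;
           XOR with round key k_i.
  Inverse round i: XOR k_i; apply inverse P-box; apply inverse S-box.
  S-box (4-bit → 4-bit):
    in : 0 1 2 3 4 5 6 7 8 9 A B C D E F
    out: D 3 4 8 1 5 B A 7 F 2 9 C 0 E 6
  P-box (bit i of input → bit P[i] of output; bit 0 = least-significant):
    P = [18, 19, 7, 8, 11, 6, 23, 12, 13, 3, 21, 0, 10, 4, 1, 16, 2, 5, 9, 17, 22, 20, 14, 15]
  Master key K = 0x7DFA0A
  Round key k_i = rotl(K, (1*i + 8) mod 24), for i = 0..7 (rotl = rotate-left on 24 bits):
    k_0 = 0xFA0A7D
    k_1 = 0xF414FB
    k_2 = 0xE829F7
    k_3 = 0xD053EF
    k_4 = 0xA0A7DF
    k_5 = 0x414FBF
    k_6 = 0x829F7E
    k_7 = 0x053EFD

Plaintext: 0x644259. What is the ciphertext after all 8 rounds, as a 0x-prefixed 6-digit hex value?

0xD04425

s_0 = plaintext = 0x644259
s_1 = Round(s_0, k_0) = 0x0687F9
s_2 = Round(s_1, k_1) = 0x3AD104
s_3 = Round(s_2, k_2) = 0x6C91DF
s_4 = Round(s_3, k_3) = 0x8BF575
s_5 = Round(s_4, k_4) = 0xD6D709
s_6 = Round(s_5, k_5) = 0xCF5612
s_7 = Round(s_6, k_6) = 0x827195
s_8 = Round(s_7, k_7) = 0xD04425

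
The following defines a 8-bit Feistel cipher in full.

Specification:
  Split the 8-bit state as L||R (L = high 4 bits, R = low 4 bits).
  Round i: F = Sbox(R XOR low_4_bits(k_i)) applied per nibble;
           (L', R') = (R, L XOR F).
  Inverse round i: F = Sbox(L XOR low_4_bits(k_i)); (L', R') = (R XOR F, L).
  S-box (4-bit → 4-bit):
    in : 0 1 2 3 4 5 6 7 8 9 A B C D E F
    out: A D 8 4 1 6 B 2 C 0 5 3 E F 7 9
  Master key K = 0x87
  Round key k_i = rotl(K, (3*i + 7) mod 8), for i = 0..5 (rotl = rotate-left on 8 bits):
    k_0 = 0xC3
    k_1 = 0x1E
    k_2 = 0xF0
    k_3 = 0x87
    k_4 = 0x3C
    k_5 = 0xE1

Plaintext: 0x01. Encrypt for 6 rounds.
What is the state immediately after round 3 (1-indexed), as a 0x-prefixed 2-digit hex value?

0xAD

s_0 = plaintext = 0x01
s_1 = Round(s_0, k_0) = 0x18
s_2 = Round(s_1, k_1) = 0x8A
s_3 = Round(s_2, k_2) = 0xAD
s_4 = Round(s_3, k_3) = 0xDF
s_5 = Round(s_4, k_4) = 0xF9
s_6 = Round(s_5, k_5) = 0x93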